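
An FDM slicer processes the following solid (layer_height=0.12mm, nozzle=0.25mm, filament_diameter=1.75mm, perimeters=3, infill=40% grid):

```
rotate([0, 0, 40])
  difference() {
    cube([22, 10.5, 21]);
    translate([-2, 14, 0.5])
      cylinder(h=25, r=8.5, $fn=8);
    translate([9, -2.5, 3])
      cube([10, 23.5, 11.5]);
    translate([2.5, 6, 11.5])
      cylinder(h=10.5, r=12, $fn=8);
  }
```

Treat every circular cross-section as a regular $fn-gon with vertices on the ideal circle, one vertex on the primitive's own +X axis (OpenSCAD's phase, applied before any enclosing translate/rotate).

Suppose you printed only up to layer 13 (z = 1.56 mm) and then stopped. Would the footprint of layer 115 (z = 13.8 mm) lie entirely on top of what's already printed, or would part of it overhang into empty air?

entirely on top

Compare the two slices. At z = 1.56: the cube is present — its section is the full 22×10.5 rectangle (area 231.00 mm²); the r=8.5 cylinder at (-2, 14) gives a regular 8-gon of circumradius 8.5 (constant along its height) (area = (8/2)·8.500²·sin(360°/8) = 204.35 mm²); the cube at (9, -2.5) is not intersected at this z (z outside [3, 14.5]); the cylinder at (2.5, 6) is absent (z outside [11.5, 22]); Taking the first minus the rest: starting from the 22×10.5 cube (231.00 mm²), the r=8.5 cylinder at (-2, 14) partially overlaps it — only the 14.70 mm² overlap (of its 204.35 mm²) is removed, clipping the outline — area = 216.30 mm²; (rotated 40° about Z; rotation is an isometry so areas/perimeters/island counts are preserved). At z = 13.8: the cube is present — its section is the full 22×10.5 rectangle (area 231.00 mm²); the r=8.5 cylinder at (-2, 14) gives a regular 8-gon of circumradius 8.5 (constant along its height) (area = (8/2)·8.500²·sin(360°/8) = 204.35 mm²); the cube at (9, -2.5) (footprint 10×23.5) is included at this height (area 235.00 mm²); the cylinder at (2.5, 6): section is a regular 8-gon, circumradius r=12 (area = (8/2)·12.000²·sin(360°/8) = 407.29 mm²); Subtracting the remaining from the first: starting from the 22×10.5 cube (231.00 mm²), the r=8.5 cylinder at (-2, 14) partially overlaps it — only the 14.70 mm² overlap (of its 204.35 mm²) is removed, clipping the outline; the 10×23.5 cube at (9, -2.5) partially overlaps it — only the 105.00 mm² overlap (of its 235.00 mm²) is removed, clipping the outline; the r=12 cylinder at (2.5, 6) partially overlaps it — only the 79.80 mm² overlap (of its 407.29 mm²) is removed, clipping the outline — area = 31.50 mm²; (rotated 40° about Z; rotation is an isometry so areas/perimeters/island counts are preserved). Checking containment: the cross-section at z = 13.8 is a subset of the cross-section at z = 1.56.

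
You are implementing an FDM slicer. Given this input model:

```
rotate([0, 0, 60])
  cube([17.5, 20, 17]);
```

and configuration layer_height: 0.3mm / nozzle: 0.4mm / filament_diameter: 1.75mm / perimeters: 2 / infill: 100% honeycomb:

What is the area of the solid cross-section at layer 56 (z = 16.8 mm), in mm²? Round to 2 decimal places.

At z = 16.8 mm: the cube is present — its section is the full 17.5×20 rectangle (area 350.00 mm²); (rotated 60° about Z; rotation is an isometry so areas/perimeters/island counts are preserved). Overall, the cross-section is a single solid region. Net area = 350.00 mm².

350.00 mm²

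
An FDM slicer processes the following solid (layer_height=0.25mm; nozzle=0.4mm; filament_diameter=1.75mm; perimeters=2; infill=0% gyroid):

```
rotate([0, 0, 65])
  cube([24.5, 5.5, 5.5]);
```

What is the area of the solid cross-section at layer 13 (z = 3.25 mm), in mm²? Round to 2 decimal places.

At z = 3.25 mm: the cube (footprint 24.5×5.5) is included at this height (area 134.75 mm²); (rotated 65° about Z; rotation is an isometry so areas/perimeters/island counts are preserved). Overall, the cross-section is a single solid region. Net area = 134.75 mm².

134.75 mm²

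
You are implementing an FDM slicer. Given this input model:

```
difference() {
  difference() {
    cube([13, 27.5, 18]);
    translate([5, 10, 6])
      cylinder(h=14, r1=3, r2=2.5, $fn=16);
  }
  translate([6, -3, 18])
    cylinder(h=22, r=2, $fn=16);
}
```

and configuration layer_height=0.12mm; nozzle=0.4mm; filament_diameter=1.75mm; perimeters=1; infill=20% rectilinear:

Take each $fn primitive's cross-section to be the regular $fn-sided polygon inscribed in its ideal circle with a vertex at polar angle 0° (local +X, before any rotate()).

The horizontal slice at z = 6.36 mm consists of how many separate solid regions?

At z = 6.36 mm: the cube is present — its section is the full 13×27.5 rectangle; the cone at (5, 10): at t=0.026 of its height the radius interpolates to r₁+(r₂−r₁)t = 2.987, giving a regular 16-gon of that circumradius; Taking the first minus the rest: starting from the 13×27.5 cube, the cone at (5, 10) lies wholly inside it (removes its full 27.32 mm² and its 18.65 mm outline becomes a hole wall) — 1 connected region with 1 hole; the cylinder at (6, -3) is not intersected at this z (z outside [18, 40]); Taking the first minus the rest: none of the subtracted shapes is present at this height, so the result so far is unchanged — 1 connected region with 1 hole. The result has 1 disconnected region.

1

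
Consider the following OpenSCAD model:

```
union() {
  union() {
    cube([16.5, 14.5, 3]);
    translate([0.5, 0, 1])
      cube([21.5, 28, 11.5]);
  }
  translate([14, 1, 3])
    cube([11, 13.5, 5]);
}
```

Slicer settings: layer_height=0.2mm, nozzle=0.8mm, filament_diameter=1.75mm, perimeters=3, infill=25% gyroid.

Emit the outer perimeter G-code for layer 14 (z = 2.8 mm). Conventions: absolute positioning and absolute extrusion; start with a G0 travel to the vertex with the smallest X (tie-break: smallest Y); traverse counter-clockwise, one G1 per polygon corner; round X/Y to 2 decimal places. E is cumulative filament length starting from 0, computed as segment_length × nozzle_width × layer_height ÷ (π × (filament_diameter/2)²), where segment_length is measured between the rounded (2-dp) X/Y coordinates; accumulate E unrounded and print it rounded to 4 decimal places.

At z = 2.8 mm: the cube (footprint 16.5×14.5) is included at this height; the cube at (0.5, 0) (footprint 21.5×28) is included at this height; Taking the union: the regions partially overlap (shared area 232.00 mm²), so overlapping operands fuse into one piece — 1 connected region; the cube at (14, 1) is absent (z outside [3, 8]); Taking the union: only that combined region is present, so the union is just that shape — 1 connected region. The outline is a single polygon with 6 vertices. Extrusion per mm of travel: 0.8 × 0.2 / (π × 0.875²) = 0.066520. Accumulating E over each segment gives final E = 6.6520.

G0 X0.00 Y0.00 Z2.80
G1 X22.00 Y0.00 E1.4634
G1 X22.00 Y28.00 E3.3260
G1 X0.50 Y28.00 E4.7562
G1 X0.50 Y14.50 E5.6542
G1 X0.00 Y14.50 E5.6875
G1 X0.00 Y0.00 E6.6520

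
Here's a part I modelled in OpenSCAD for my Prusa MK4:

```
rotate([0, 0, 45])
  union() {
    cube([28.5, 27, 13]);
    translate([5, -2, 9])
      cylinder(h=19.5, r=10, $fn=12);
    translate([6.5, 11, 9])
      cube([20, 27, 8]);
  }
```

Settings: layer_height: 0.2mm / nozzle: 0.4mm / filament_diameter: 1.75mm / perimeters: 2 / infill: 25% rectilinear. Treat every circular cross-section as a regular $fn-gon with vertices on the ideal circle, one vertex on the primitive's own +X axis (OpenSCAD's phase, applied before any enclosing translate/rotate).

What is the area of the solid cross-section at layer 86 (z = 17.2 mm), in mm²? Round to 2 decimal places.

300.00 mm²

At z = 17.2 mm: the cube is absent (z outside [0, 13]); the r=10 cylinder at (5, -2) gives a regular 12-gon of circumradius 10 (constant along its height) (area = (12/2)·10.000²·sin(360°/12) = 300.00 mm²); the cube at (6.5, 11) is absent (z outside [9, 17]); Merging all regions: only the r=10 cylinder at (5, -2) is present, so the union is just that shape — area = 300.00 mm²; (whole slice rotated 45° about Z — lengths, areas and connectivity unchanged). Overall, the cross-section is a single solid region. Net area = 300.00 mm².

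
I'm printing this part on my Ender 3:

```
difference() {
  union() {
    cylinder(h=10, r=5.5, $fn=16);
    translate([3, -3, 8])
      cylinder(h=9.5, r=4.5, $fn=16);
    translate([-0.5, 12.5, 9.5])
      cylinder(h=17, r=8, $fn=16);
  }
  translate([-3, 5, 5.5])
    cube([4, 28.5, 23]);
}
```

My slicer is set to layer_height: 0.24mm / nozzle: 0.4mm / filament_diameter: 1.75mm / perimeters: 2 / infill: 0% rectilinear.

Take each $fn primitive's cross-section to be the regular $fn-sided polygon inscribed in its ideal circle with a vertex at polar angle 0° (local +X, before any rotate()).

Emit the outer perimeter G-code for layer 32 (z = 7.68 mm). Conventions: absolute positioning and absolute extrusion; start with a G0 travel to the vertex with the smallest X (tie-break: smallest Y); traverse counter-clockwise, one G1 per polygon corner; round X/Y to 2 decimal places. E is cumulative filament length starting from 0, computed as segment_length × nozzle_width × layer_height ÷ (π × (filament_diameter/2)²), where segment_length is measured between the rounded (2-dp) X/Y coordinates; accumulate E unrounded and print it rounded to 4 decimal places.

At z = 7.68 mm: the cylinder: section is a regular 16-gon, circumradius r=5.5; the cylinder at (3, -3) is not intersected at this z (z outside [8, 17.5]); the cylinder at (-0.5, 12.5) does not reach this height (z outside [9.5, 26.5]); Combining (union): only the r=5.5 cylinder is present, so the union is just that shape — 1 connected region; the 4×28.5 cube at (-3, 5) contributes its full rectangle; After the difference (first − rest): starting from that combined region, the 4×28.5 cube at (-3, 5) partially overlaps it — only the 1.02 mm² overlap (of its 114.00 mm²) is removed, clipping the outline — 1 connected region. The outline is a single polygon with 17 vertices. Extrusion per mm of travel: 0.4 × 0.24 / (π × 0.875²) = 0.039912. Accumulating E over each segment gives final E = 1.3787.

G0 X-5.50 Y0.00 Z7.68
G1 X-5.08 Y-2.10 E0.0855
G1 X-3.89 Y-3.89 E0.1713
G1 X-2.10 Y-5.08 E0.2571
G1 X0.00 Y-5.50 E0.3425
G1 X2.10 Y-5.08 E0.4280
G1 X3.89 Y-3.89 E0.5138
G1 X5.08 Y-2.10 E0.5996
G1 X5.50 Y0.00 E0.6851
G1 X5.08 Y2.10 E0.7705
G1 X3.89 Y3.89 E0.8563
G1 X2.10 Y5.08 E0.9421
G1 X1.00 Y5.30 E0.9869
G1 X1.00 Y5.00 E0.9989
G1 X-2.23 Y5.00 E1.1278
G1 X-3.89 Y3.89 E1.2075
G1 X-5.08 Y2.10 E1.2933
G1 X-5.50 Y0.00 E1.3787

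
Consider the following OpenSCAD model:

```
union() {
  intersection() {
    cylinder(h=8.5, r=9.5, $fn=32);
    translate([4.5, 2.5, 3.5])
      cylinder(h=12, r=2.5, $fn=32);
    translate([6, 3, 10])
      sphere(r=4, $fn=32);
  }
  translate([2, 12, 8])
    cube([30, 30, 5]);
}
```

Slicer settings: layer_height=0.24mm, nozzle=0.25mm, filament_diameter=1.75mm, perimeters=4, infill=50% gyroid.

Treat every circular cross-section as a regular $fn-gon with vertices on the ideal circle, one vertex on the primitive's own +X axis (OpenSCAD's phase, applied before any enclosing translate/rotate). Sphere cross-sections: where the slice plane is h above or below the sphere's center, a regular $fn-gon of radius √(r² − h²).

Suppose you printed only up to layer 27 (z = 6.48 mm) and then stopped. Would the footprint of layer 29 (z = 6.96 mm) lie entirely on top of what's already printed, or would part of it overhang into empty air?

Compare the two slices. At z = 6.48: the r=9.5 cylinder contributes a regular 32-gon of circumradius 9.5 (area = (32/2)·9.500²·sin(360°/32) = 281.71 mm²); the r=2.5 cylinder at (4.5, 2.5) gives a regular 32-gon of circumradius 2.5 (constant along its height) (area = (32/2)·2.500²·sin(360°/32) = 19.51 mm²); the r=4 sphere at (6, 3) slices to a regular 32-gon of circumradius 1.900 (√(r²−h²) with h=3.52 from center) (area = (32/2)·1.900²·sin(360°/32) = 11.27 mm²); Taking the intersection: the r=2.5 cylinder at (4.5, 2.5) lies inside the r=9.5 cylinder, so the common part is the r=2.5 cylinder at (4.5, 2.5) itself; the r=4 sphere at (6, 3) partially overlaps the running intersection; clipping to the common part keeps 8.07 mm² — area = 8.07 mm²; the cube at (2, 12) is not intersected at this z (z outside [8, 13]); Combining (union): only that combined region is present, so the union is just that shape — area = 8.07 mm². At z = 6.96: the r=9.5 cylinder contributes a regular 32-gon of circumradius 9.5 (area = (32/2)·9.500²·sin(360°/32) = 281.71 mm²); the r=2.5 cylinder at (4.5, 2.5) contributes a regular 32-gon of circumradius 2.5 (area = (32/2)·2.500²·sin(360°/32) = 19.51 mm²); the r=4 sphere at (6, 3) contributes a regular 32-gon of circumradius √(4²−3.04²) = 2.600 (area = (32/2)·2.600²·sin(360°/32) = 21.10 mm²); Taking the intersection: the r=2.5 cylinder at (4.5, 2.5) lies inside the r=9.5 cylinder, so the common part is the r=2.5 cylinder at (4.5, 2.5) itself; the r=4 sphere at (6, 3) partially overlaps the running intersection; clipping to the common part keeps 12.38 mm² — area = 12.38 mm²; the cube at (2, 12) is not intersected at this z (z outside [8, 13]); Combining (union): only the result so far is present, so the union is just that shape — area = 12.38 mm². Checking containment: at z = 6.96 the cross-section extends beyond the z = 6.48 cross-section by about 4.31 mm².

part overhangs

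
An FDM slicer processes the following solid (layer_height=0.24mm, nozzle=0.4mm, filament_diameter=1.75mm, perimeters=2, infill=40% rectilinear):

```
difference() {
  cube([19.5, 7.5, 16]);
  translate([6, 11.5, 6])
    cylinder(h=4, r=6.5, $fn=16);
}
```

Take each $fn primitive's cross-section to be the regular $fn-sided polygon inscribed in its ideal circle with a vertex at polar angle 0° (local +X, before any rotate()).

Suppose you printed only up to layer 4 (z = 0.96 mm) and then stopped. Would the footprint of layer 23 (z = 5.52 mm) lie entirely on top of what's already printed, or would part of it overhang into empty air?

entirely on top

Compare the two slices. At z = 0.96: the cube is present — its section is the full 19.5×7.5 rectangle (area 146.25 mm²); the cylinder at (6, 11.5) does not reach this height (z outside [6, 10]); Taking the first minus the rest: none of the subtracted shapes is present at this height, so the 19.5×7.5 cube is unchanged — area = 146.25 mm². At z = 5.52: the cube (footprint 19.5×7.5) is included at this height (area 146.25 mm²); the cylinder at (6, 11.5) is not intersected at this z (z outside [6, 10]); Subtracting the remaining from the first: none of the subtracted shapes is present at this height, so the 19.5×7.5 cube is unchanged — area = 146.25 mm². Checking containment: the cross-section at z = 5.52 is a subset of the cross-section at z = 0.96.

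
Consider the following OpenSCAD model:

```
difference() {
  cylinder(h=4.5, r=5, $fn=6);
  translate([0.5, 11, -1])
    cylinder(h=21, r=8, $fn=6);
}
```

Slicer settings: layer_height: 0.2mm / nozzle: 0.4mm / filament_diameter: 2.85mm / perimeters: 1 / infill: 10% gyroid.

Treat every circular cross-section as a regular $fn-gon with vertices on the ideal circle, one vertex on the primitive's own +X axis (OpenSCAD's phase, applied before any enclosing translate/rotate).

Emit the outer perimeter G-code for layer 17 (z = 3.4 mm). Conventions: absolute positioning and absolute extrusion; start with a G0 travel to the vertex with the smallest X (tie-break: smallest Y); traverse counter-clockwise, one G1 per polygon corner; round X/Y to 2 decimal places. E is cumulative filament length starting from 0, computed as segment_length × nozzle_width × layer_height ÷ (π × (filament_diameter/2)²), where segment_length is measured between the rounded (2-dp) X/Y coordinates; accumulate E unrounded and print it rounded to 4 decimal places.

At z = 3.4 mm: the cylinder: section is a regular 6-gon, circumradius r=5; the r=8 cylinder at (0.5, 11) gives a regular 6-gon of circumradius 8 (constant along its height); Taking the first minus the rest: starting from the r=5 cylinder, the r=8 cylinder at (0.5, 11) partially overlaps it — only the 1.33 mm² overlap (of its 166.28 mm²) is removed, clipping the outline — 1 connected region. The outline is a single polygon with 6 vertices. Extrusion per mm of travel: 0.4 × 0.2 / (π × 1.425²) = 0.012540. Accumulating E over each segment gives final E = 0.3724.

G0 X-5.00 Y0.00 Z3.40
G1 X-2.50 Y-4.33 E0.0627
G1 X2.50 Y-4.33 E0.1254
G1 X5.00 Y0.00 E0.1881
G1 X2.65 Y4.07 E0.2470
G1 X-2.65 Y4.07 E0.3135
G1 X-5.00 Y0.00 E0.3724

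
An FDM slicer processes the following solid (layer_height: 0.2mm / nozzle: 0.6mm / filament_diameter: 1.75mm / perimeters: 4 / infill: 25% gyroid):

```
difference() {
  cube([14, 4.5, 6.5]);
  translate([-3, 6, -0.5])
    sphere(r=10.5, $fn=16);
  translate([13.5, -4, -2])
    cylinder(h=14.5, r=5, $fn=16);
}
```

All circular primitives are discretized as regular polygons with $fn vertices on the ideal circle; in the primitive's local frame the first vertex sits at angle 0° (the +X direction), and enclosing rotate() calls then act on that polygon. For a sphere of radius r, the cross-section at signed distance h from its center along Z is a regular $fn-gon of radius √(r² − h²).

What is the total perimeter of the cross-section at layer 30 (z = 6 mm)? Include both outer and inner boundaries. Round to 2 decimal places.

At z = 6 mm: the 14×4.5 cube contributes its full rectangle (perimeter 37.00 mm); the sphere at (-3, 6): section is a regular 16-gon, circumradius = √(r²−h²) = √(10.5²−6.5²) = 8.246 (perimeter = 2·16·8.246·sin(180°/16) = 51.48 mm); the r=5 cylinder at (13.5, -4) contributes a regular 16-gon of circumradius 5 (perimeter = 2·16·5.000·sin(180°/16) = 31.21 mm); After the difference (first − rest): starting from the 14×4.5 cube, the r=10.5 sphere at (-3, 6) partially overlaps it — only the 18.34 mm² overlap (of its 208.18 mm²) is removed, clipping the outline; the r=5 cylinder at (13.5, -4) partially overlaps it — only the 2.31 mm² overlap (of its 76.54 mm²) is removed, clipping the outline — boundary = 29.52 mm. Overall, the cross-section is a single solid region. Total boundary length (outer) = 29.52 mm.

29.52 mm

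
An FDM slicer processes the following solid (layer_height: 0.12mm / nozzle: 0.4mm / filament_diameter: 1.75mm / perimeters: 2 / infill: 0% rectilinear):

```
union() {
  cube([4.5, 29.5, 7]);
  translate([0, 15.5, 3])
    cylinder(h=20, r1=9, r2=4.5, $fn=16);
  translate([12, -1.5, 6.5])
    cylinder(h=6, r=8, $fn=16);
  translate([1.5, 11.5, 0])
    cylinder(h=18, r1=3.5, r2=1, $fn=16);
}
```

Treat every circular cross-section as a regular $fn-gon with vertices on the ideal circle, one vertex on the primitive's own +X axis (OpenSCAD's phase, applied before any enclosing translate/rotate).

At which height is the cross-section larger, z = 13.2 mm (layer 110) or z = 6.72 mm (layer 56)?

layer 56 (z = 6.72 mm)

Layer 110 (z = 13.2): the cube is absent (z outside [0, 7]); the cone at (0, 15.5): at t=0.510 of its height the radius interpolates to r₁+(r₂−r₁)t = 6.705, giving a regular 16-gon of that circumradius (area = (16/2)·6.705²·sin(360°/16) = 137.63 mm²); the cylinder at (12, -1.5) is not intersected at this z (z outside [6.5, 12.5]); the cone at (1.5, 11.5) contributes a regular 16-gon of circumradius 1.667 (interpolated between r1=3.5 and r2=1 at t=0.733) (area = (16/2)·1.667²·sin(360°/16) = 8.50 mm²); Taking the union: the cone at (1.5, 11.5) lies entirely inside the cone at (0, 15.5), so the union is just the cone at (0, 15.5) — area = 137.63 mm². So its area = 137.63 mm². Layer 56 (z = 6.72): the 4.5×29.5 cube contributes its full rectangle (area 132.75 mm²); the cone at (0, 15.5) (r1=9→r2=4.5) has section circumradius 8.163 here — a regular 16-gon (area = (16/2)·8.163²·sin(360°/16) = 204.00 mm²); the r=8 cylinder at (12, -1.5) gives a regular 16-gon of circumradius 8 (constant along its height) (area = (16/2)·8.000²·sin(360°/16) = 195.93 mm²); the cone at (1.5, 11.5) contributes a regular 16-gon of circumradius 2.567 (interpolated between r1=3.5 and r2=1 at t=0.373) (area = (16/2)·2.567²·sin(360°/16) = 20.17 mm²); Combining (union): the regions partially overlap — summed areas 552.85 mm² minus the doubly-counted overlap 88.82 mm² gives 464.03 mm² — area = 464.03 mm². So its area = 464.03 mm². Layer 56 is larger (464.03 vs 137.63 mm²).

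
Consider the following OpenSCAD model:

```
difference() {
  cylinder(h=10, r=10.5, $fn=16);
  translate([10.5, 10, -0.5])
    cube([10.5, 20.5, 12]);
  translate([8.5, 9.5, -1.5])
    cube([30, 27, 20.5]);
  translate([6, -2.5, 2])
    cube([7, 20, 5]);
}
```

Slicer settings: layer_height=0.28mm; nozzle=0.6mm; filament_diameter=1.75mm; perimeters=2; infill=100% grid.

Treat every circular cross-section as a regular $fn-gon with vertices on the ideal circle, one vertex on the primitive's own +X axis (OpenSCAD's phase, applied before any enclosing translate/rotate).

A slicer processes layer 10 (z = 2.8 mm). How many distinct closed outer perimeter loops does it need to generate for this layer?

1

At z = 2.8 mm: the cylinder: section is a regular 16-gon, circumradius r=10.5; the cube at (10.5, 10) is present — its section is the full 10.5×20.5 rectangle; the 30×27 cube at (8.5, 9.5) contributes its full rectangle; the cube at (6, -2.5) (footprint 7×20) is included at this height; Taking the first minus the rest: starting from the r=10.5 cylinder, the 10.5×20.5 cube at (10.5, 10) misses the remaining region (no effect); the 30×27 cube at (8.5, 9.5) misses the remaining region (no effect); the 7×20 cube at (6, -2.5) partially overlaps it — only the 36.51 mm² overlap (of its 140.00 mm²) is removed, clipping the outline — 1 connected region. The result has 1 disconnected region.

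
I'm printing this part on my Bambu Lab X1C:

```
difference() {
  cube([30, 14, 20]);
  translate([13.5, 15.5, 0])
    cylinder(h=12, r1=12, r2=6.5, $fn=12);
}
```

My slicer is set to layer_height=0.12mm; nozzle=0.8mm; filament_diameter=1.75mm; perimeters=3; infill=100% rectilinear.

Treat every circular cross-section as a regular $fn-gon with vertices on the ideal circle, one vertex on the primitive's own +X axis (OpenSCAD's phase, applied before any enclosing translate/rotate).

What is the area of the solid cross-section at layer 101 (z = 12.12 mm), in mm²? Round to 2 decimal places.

420.00 mm²

At z = 12.12 mm: the cube is present — its section is the full 30×14 rectangle (area 420.00 mm²); the cone at (13.5, 15.5) does not reach this height (z outside [0, 12]); After the difference (first − rest): none of the subtracted shapes is present at this height, so the 30×14 cube is unchanged — area = 420.00 mm². Overall, the cross-section is a single solid region. Net area = 420.00 mm².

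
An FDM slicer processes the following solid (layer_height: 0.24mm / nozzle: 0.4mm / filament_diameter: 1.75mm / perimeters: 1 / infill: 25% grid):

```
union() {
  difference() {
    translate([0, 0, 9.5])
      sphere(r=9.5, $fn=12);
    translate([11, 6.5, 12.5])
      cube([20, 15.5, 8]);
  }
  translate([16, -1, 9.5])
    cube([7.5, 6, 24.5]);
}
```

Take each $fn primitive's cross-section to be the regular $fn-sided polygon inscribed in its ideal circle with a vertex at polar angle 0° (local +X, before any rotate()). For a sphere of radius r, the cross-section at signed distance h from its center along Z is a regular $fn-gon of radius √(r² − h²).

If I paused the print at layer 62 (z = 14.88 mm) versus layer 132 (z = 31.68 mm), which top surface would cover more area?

layer 62 (z = 14.88 mm)

Layer 62 (z = 14.88): the sphere: section is a regular 12-gon, circumradius = √(r²−h²) = √(9.5²−5.38²) = 7.830 (area = (12/2)·7.830²·sin(360°/12) = 183.92 mm²); the 20×15.5 cube at (11, 6.5) contributes its full rectangle (area 310.00 mm²); After the difference (first − rest): starting from the r=9.5 sphere (183.92 mm²), the 20×15.5 cube at (11, 6.5) misses the remaining region (no effect) — area = 183.92 mm²; the cube at (16, -1) (footprint 7.5×6) is included at this height (area 45.00 mm²); Combining (union): the 2 present regions are separate (no shared area or edge), so areas and boundary lengths simply add and each stays a separate island — area = 228.92 mm². So its area = 228.92 mm². Layer 132 (z = 31.68): the sphere is absent (|z−center|=22.180 > r=9.5); the cube at (11, 6.5) is not intersected at this z (z outside [12.5, 20.5]); Subtracting the remaining from the first: the first operand is absent here, so nothing remains; the cube at (16, -1) (footprint 7.5×6) is included at this height (area 45.00 mm²); Taking the union: only the 7.5×6 cube at (16, -1) is present, so the union is just that shape — area = 45.00 mm². So its area = 45.00 mm². Layer 62 is larger (228.92 vs 45.00 mm²).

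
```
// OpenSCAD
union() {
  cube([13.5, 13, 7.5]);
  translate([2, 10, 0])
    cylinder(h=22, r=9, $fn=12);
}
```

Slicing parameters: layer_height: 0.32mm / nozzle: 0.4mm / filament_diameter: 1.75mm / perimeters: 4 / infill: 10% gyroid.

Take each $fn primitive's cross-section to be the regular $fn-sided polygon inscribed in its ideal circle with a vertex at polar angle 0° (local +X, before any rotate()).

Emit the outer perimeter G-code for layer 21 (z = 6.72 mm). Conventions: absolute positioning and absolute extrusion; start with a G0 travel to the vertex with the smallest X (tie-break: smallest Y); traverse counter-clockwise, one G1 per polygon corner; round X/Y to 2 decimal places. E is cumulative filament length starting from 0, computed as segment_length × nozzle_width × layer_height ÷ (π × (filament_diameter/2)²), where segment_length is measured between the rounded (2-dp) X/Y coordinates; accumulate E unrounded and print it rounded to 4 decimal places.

G0 X-7.00 Y10.00 Z6.72
G1 X-5.79 Y5.50 E0.2480
G1 X-2.50 Y2.21 E0.4956
G1 X0.00 Y1.54 E0.6333
G1 X0.00 Y0.00 E0.7153
G1 X13.50 Y0.00 E1.4337
G1 X13.50 Y13.00 E2.1255
G1 X10.20 Y13.00 E2.3011
G1 X9.79 Y14.50 E2.3839
G1 X6.50 Y17.79 E2.6315
G1 X2.00 Y19.00 E2.8794
G1 X-2.50 Y17.79 E3.1274
G1 X-5.79 Y14.50 E3.3750
G1 X-7.00 Y10.00 E3.6230

At z = 6.72 mm: the 13.5×13 cube contributes its full rectangle; the r=9 cylinder at (2, 10) gives a regular 12-gon of circumradius 9 (constant along its height); Combining (union): the regions partially overlap (shared area 110.01 mm²), so overlapping operands fuse into one piece — 1 connected region. The outline is a single polygon with 13 vertices. Extrusion per mm of travel: 0.4 × 0.32 / (π × 0.875²) = 0.053216. Accumulating E over each segment gives final E = 3.6230.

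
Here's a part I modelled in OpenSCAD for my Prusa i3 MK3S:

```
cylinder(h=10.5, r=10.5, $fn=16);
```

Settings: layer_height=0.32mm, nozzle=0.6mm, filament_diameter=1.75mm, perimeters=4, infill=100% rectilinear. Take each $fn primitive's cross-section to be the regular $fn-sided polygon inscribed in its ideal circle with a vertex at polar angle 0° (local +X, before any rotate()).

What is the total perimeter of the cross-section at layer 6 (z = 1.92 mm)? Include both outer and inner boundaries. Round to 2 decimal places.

At z = 1.92 mm: the r=10.5 cylinder gives a regular 16-gon of circumradius 10.5 (constant along its height) (perimeter = 2·16·10.500·sin(180°/16) = 65.55 mm). Overall, the cross-section is a single solid region. Total boundary length (outer) = 65.55 mm.

65.55 mm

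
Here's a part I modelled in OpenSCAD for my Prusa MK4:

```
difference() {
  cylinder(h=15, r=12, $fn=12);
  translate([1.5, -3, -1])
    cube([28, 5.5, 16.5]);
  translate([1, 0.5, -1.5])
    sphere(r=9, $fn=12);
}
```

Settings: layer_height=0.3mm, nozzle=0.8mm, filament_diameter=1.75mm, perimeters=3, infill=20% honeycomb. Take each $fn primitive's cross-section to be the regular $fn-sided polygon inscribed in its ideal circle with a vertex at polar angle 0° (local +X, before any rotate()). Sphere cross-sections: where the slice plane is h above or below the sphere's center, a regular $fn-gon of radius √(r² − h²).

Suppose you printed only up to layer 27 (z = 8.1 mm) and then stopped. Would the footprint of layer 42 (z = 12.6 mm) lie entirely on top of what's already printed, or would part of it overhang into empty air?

entirely on top

Compare the two slices. At z = 8.1: the r=12 cylinder gives a regular 12-gon of circumradius 12 (constant along its height) (area = (12/2)·12.000²·sin(360°/12) = 432.00 mm²); the 28×5.5 cube at (1.5, -3) contributes its full rectangle (area 154.00 mm²); the sphere at (1, 0.5) is not intersected at this z (|z−center|=9.600 > r=9); After the difference (first − rest): starting from the r=12 cylinder (432.00 mm²), the 28×5.5 cube at (1.5, -3) partially overlaps it — only the 55.71 mm² overlap (of its 154.00 mm²) is removed, clipping the outline — area = 376.29 mm². At z = 12.6: the cylinder: section is a regular 12-gon, circumradius r=12 (area = (12/2)·12.000²·sin(360°/12) = 432.00 mm²); the cube at (1.5, -3) (footprint 28×5.5) is included at this height (area 154.00 mm²); the sphere at (1, 0.5) is not intersected at this z (|z−center|=14.100 > r=9); After the difference (first − rest): starting from the r=12 cylinder (432.00 mm²), the 28×5.5 cube at (1.5, -3) partially overlaps it — only the 55.71 mm² overlap (of its 154.00 mm²) is removed, clipping the outline — area = 376.29 mm². Checking containment: the cross-section at z = 12.6 is a subset of the cross-section at z = 8.1.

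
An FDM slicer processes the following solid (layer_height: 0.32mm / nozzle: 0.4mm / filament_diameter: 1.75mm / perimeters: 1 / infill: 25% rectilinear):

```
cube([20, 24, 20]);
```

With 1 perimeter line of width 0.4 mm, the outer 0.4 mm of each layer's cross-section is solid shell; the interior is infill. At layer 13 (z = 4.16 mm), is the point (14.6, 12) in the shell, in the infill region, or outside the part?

At z = 4.16 mm: the cube (footprint 20×24) is included at this height. Overall, the cross-section is a single solid region. The nearest boundary edge runs (20.00, 0.00)→(20.00, 24.00); distance from the point to it = 5.40 mm. The point is inside the cross-section and 5.40 mm from the nearest boundary — more than the 0.4 mm shell width (1 × 0.4), so it's in the infill interior.

infill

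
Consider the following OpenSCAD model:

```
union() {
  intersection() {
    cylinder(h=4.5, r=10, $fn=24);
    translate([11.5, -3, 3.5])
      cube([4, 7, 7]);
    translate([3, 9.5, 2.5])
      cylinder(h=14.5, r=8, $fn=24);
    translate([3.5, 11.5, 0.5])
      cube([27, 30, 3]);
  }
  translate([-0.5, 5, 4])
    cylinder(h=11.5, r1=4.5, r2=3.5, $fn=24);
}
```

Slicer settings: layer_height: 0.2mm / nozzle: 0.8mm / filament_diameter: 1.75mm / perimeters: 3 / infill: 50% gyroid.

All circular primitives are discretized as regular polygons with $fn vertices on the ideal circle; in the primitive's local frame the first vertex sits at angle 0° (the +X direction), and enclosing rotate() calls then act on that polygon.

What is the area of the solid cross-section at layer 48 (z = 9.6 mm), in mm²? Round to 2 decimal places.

At z = 9.6 mm: the cylinder is not intersected at this z (z outside [0, 4.5]); the 4×7 cube at (11.5, -3) contributes its full rectangle (area 28.00 mm²); the r=8 cylinder at (3, 9.5) gives a regular 24-gon of circumradius 8 (constant along its height) (area = (24/2)·8.000²·sin(360°/24) = 198.77 mm²); the cube at (3.5, 11.5) is absent (z outside [0.5, 3.5]); Keeping only the common overlap: at least one operand is absent at this height, so nothing remains; the cone at (-0.5, 5) contributes a regular 24-gon of circumradius 4.013 (interpolated between r1=4.5 and r2=3.5 at t=0.487) (area = (24/2)·4.013²·sin(360°/24) = 50.02 mm²); Taking the union: only the cone at (-0.5, 5) is present, so the union is just that shape — area = 50.02 mm². Overall, the cross-section is a single solid region. Net area = 50.02 mm².

50.02 mm²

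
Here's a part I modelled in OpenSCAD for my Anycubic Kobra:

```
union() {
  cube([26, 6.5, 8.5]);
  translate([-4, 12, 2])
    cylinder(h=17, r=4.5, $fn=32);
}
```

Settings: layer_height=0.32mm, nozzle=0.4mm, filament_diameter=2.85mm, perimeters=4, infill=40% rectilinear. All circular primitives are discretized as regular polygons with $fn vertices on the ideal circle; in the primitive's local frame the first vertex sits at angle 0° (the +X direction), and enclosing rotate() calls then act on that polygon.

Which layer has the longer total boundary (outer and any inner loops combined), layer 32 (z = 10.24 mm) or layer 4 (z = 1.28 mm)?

layer 4 (z = 1.28 mm)

Layer 32 (z = 10.24): the cube is absent (z outside [0, 8.5]); the r=4.5 cylinder at (-4, 12) contributes a regular 32-gon of circumradius 4.5 (perimeter = 2·32·4.500·sin(180°/32) = 28.23 mm); Merging all regions: only the r=4.5 cylinder at (-4, 12) is present, so the union is just that shape — boundary = 28.23 mm. So its perimeter = 28.23 mm. Layer 4 (z = 1.28): the cube is present — its section is the full 26×6.5 rectangle (perimeter 65.00 mm); the cylinder at (-4, 12) does not reach this height (z outside [2, 19]); Combining (union): only the 26×6.5 cube is present, so the union is just that shape — boundary = 65.00 mm. So its perimeter = 65.00 mm. Layer 4 is larger (65.00 vs 28.23 mm).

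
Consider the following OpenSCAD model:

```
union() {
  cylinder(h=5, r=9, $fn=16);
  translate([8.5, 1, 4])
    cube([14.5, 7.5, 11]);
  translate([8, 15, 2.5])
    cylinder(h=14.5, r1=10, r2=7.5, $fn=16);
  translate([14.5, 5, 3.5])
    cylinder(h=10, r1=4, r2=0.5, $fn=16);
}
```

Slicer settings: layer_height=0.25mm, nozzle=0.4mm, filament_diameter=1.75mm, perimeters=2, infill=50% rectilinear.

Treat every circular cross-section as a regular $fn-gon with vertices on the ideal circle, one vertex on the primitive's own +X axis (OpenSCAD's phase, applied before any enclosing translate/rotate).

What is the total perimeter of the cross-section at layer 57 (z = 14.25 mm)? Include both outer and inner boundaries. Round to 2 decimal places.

84.40 mm

At z = 14.25 mm: the cylinder is absent (z outside [0, 5]); the cube at (8.5, 1) is present — its section is the full 14.5×7.5 rectangle (perimeter 44.00 mm); the cone at (8, 15) contributes a regular 16-gon of circumradius 7.974 (interpolated between r1=10 and r2=7.5 at t=0.810) (perimeter = 2·16·7.974·sin(180°/16) = 49.78 mm); the cone at (14.5, 5) does not reach this height (z outside [3.5, 13.5]); Taking the union: the regions partially overlap (shared area 3.42 mm²), so the edge portions inside another operand are dropped and the merged outline is re-measured after clipping — boundary = 84.40 mm. Overall, the cross-section is a single solid region. Total boundary length (outer) = 84.40 mm.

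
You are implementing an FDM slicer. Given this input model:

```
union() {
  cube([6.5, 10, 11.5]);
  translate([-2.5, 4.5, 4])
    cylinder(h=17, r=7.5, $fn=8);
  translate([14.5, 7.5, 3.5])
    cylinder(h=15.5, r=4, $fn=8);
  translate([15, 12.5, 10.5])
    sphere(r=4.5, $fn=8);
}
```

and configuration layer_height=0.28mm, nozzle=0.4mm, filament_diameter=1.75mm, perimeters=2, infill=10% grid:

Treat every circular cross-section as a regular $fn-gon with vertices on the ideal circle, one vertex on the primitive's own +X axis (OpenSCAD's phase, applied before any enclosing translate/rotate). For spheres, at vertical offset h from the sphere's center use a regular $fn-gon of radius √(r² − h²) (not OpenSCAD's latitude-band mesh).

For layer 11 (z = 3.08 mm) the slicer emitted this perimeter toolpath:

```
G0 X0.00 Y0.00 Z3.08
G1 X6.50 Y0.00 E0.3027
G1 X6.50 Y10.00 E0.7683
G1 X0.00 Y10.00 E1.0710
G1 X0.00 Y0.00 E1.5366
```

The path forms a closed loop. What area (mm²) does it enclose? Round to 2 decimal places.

65.00 mm²

Apply the shoelace formula to the sequence of (X, Y) vertices; enclosed area = 65.00 mm².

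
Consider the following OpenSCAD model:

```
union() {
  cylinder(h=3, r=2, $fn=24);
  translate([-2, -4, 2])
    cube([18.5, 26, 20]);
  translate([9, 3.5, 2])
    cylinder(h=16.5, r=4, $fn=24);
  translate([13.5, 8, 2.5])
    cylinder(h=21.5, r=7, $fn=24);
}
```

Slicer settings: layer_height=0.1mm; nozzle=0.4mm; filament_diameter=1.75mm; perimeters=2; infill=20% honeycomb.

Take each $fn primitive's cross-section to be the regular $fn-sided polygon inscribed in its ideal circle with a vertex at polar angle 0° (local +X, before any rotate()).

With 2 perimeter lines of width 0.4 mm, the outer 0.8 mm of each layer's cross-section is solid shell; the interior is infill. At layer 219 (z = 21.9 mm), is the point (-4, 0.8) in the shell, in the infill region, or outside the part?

At z = 21.9 mm: the cylinder is not intersected at this z (z outside [0, 3]); the cube at (-2, -4) is present — its section is the full 18.5×26 rectangle; the cylinder at (9, 3.5) is absent (z outside [2, 18.5]); the cylinder at (13.5, 8): section is a regular 24-gon, circumradius r=7; Combining (union): the regions partially overlap (shared area 116.51 mm²), so overlapping operands fuse into one piece — 1 connected region. Overall, the cross-section is a single solid region. The nearest boundary edge runs (-2.00, -4.00)→(-2.00, 22.00); distance from the point to it = 2.00 mm. The point is not inside any of the regions above, so it lies outside the cross-section (2.00 mm from the nearest boundary).

outside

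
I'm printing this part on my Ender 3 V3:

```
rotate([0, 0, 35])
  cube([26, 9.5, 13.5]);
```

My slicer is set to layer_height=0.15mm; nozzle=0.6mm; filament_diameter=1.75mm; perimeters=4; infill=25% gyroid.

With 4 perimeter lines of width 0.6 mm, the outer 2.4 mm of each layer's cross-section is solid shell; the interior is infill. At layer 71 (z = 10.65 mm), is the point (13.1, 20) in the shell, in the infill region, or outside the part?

At z = 10.65 mm: the cube is present — its section is the full 26×9.5 rectangle; (whole slice rotated 35° about Z — lengths, areas and connectivity unchanged). Overall, the cross-section is a single solid region. Undo the 35° rotation: the query point maps to (22.202, 8.869) in the un-rotated model frame. The nearest boundary edge runs (26.00, 9.50)→(0.00, 9.50); distance from the point to it = 0.63 mm. The point is inside the cross-section, 0.63 mm from the nearest boundary — within the 2.4 mm shell band (4 × 0.6).

shell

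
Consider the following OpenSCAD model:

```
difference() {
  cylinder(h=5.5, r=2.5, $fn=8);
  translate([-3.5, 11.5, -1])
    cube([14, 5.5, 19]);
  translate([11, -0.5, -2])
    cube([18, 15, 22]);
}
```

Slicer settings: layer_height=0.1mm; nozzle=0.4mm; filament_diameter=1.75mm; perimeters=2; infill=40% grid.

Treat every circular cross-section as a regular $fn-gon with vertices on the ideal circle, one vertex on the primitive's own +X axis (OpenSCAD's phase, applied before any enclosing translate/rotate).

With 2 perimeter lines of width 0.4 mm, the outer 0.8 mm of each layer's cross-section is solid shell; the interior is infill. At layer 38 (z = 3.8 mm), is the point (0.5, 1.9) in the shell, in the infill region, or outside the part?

At z = 3.8 mm: the r=2.5 cylinder contributes a regular 8-gon of circumradius 2.5; the 14×5.5 cube at (-3.5, 11.5) contributes its full rectangle; the cube at (11, -0.5) is present — its section is the full 18×15 rectangle; Taking the first minus the rest: starting from the r=2.5 cylinder, the 14×5.5 cube at (-3.5, 11.5) misses the remaining region (no effect); the 18×15 cube at (11, -0.5) misses the remaining region (no effect) — 1 connected region. Overall, the cross-section is a single solid region. The nearest boundary edge runs (0.00, 2.50)→(1.77, 1.77); distance from the point to it = 0.36 mm. The point is inside the cross-section, 0.36 mm from the nearest boundary — within the 0.8 mm shell band (2 × 0.4).

shell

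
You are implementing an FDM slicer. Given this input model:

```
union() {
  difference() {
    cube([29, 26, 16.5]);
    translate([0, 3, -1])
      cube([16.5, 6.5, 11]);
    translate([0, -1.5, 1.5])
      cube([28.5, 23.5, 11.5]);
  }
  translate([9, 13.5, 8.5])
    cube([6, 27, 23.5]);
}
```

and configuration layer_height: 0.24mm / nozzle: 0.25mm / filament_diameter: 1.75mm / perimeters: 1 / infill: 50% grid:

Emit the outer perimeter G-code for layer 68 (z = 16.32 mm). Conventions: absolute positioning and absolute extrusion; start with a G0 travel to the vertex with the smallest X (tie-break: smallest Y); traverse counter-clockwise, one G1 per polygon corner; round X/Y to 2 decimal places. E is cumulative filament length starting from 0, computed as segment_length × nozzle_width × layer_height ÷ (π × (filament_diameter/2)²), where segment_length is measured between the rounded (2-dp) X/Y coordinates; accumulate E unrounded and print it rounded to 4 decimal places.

G0 X0.00 Y0.00 Z16.32
G1 X29.00 Y0.00 E0.7234
G1 X29.00 Y26.00 E1.3720
G1 X15.00 Y26.00 E1.7212
G1 X15.00 Y40.50 E2.0829
G1 X9.00 Y40.50 E2.2326
G1 X9.00 Y26.00 E2.5943
G1 X0.00 Y26.00 E2.8188
G1 X0.00 Y0.00 E3.4674

At z = 16.32 mm: the 29×26 cube contributes its full rectangle; the cube at (0, 3) is absent (z outside [-1, 10]); the cube at (0, -1.5) does not reach this height (z outside [1.5, 13]); Taking the first minus the rest: none of the subtracted shapes is present at this height, so the 29×26 cube is unchanged — 1 connected region; the 6×27 cube at (9, 13.5) contributes its full rectangle; Taking the union: the regions partially overlap (shared area 75.00 mm²), so overlapping operands fuse into one piece — 1 connected region. The outline is a single polygon with 8 vertices. Extrusion per mm of travel: 0.25 × 0.24 / (π × 0.875²) = 0.024945. Accumulating E over each segment gives final E = 3.4674.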